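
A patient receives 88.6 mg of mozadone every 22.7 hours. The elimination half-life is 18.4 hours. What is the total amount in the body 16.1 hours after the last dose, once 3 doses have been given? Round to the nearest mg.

The 3 doses were given 61.5, 38.8, 16.1 hours ago.
Total = 88.6·(1/2)^(61.5/18.4) + 88.6·(1/2)^(38.8/18.4) + 88.6·(1/2)^(16.1/18.4)
      = 8.7352 + 20.542 + 48.309 ≈ 77.587 mg.

78 mg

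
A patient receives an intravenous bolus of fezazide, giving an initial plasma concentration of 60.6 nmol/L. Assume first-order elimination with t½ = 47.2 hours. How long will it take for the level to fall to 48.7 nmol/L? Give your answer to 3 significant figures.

14.9 hours

Fraction remaining = 48.7/60.6 ≈ 0.80363.
n = log₂(60.6/48.7) = ln(1.2444)/ln 2 ≈ 0.3154 half-lives.
t = n × t½ = 0.3154 × 47.2 ≈ 14.887 hours.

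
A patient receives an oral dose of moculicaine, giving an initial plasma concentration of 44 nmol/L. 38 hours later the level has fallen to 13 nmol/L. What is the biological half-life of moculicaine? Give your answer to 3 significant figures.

A/A₀ = 13/44 ≈ 0.29545.
n = log₂(3.3846) ≈ 1.759 half-lives elapsed in 38 hours.
t½ = 38/1.759 ≈ 21.603 hours.

21.6 hours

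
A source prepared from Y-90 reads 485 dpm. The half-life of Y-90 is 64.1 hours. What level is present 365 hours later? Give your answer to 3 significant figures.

9.37 dpm

Number of half-lives: n = 365/64.1 ≈ 5.6942.
Remaining = 485 × (1/2)^5.6942 = 485 × 0.019314 ≈ 9.3672 dpm.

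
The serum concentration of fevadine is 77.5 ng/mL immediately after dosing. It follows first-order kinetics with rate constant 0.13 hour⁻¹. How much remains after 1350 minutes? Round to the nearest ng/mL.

4 ng/mL

t½ = ln 2 / λ = 0.69315 / 0.13 ≈ 5.3319 hours.
Convert the elapsed time: 1350 minutes = 22.5 hours.
Number of half-lives: n = 22.5/5.3319 ≈ 4.2199.
Remaining = 77.5 × (1/2)^4.2199 = 77.5 × 0.053665 ≈ 4.159 ng/mL.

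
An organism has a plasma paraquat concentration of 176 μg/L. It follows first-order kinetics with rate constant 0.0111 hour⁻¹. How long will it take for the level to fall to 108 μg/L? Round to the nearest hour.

44 hours

t½ = ln 2 / λ = 0.69315 / 0.0111 ≈ 62.446 hours.
Fraction remaining = 108/176 ≈ 0.61364.
n = log₂(176/108) = ln(1.6296)/ln 2 ≈ 0.70454 half-lives.
t = n × t½ = 0.70454 × 62.446 ≈ 43.996 hours.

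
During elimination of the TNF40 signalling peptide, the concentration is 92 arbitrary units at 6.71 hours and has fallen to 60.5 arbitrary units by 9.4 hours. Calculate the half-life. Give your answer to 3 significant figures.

Over Δt = 9.4 − 6.71 = 2.69 hours, the level fell by a factor of 92/60.5 ≈ 1.5207.
n = log₂(1.5207) ≈ 0.6047 half-lives, so t½ = 2.69/0.6047 ≈ 4.4485 hours.

4.45 hours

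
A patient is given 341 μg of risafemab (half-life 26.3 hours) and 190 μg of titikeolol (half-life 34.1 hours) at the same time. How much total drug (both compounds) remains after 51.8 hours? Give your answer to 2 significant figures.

150 μg

risafemab: 341 × (1/2)^(51.8/26.3) = 341 × (1/2)^1.9696 ≈ 87.067 μg.
titikeolol: 190 × (1/2)^(51.8/34.1) = 190 × (1/2)^1.5191 ≈ 66.293 μg.
Total = 87.067 + 66.293 ≈ 153.36 μg.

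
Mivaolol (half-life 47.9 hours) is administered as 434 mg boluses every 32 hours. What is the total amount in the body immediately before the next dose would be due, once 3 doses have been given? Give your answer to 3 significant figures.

553 mg

The 3 doses were given 96, 64, 32 hours ago.
Total = 434·(1/2)^(96/47.9) + 434·(1/2)^(64/47.9) + 434·(1/2)^(32/47.9)
      = 108.19 + 171.9 + 273.14 ≈ 553.23 mg.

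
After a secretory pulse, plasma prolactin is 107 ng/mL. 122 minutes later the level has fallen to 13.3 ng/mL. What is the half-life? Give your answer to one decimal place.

40.6 minutes

A/A₀ = 13.3/107 ≈ 0.1243.
n = log₂(8.0451) ≈ 3.0081 half-lives elapsed in 122 minutes.
t½ = 122/3.0081 ≈ 40.557 minutes.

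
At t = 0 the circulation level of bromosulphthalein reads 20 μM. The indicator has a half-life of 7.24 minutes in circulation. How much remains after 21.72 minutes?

Elapsed time is 3 half-lives (21.72/7.24).
Each half-life halves the amount: 20 × (1/2)^3 = 20/8 = 2.5 μM.

2.5 μM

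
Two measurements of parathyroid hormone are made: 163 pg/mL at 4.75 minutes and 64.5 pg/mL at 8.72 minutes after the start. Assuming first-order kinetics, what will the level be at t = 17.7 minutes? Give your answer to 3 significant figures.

7.92 pg/mL

Over Δt = 8.72 − 4.75 = 3.97 minutes, the level fell by a factor of 163/64.5 ≈ 2.5271.
n = log₂(2.5271) ≈ 1.3375 half-lives, so t½ = 3.97/1.3375 ≈ 2.9682 minutes.
From t = 8.72 to t = 17.7: 64.5 × (1/2)^((17.7−8.72)/2.9682) ≈ 7.9219 pg/mL.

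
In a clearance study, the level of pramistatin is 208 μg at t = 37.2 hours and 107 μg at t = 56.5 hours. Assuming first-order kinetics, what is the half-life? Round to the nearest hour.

20 hours

Over Δt = 56.5 − 37.2 = 19.3 hours, the level fell by a factor of 208/107 ≈ 1.9439.
n = log₂(1.9439) ≈ 0.95897 half-lives, so t½ = 19.3/0.95897 ≈ 20.126 hours.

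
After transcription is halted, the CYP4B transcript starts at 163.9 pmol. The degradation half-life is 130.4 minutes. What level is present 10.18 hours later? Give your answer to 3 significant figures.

Convert the elapsed time: 10.18 hours = 610.8 minutes.
Number of half-lives: n = 610.8/130.4 ≈ 4.684.
Remaining = 163.9 × (1/2)^4.684 = 163.9 × 0.038901 ≈ 6.3759 pmol.

6.38 pmol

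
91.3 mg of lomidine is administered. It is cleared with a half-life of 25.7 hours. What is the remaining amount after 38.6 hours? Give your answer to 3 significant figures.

Number of half-lives: n = 38.6/25.7 ≈ 1.5019.
Remaining = 91.3 × (1/2)^1.5019 = 91.3 × 0.35308 ≈ 32.236 mg.

32.2 mg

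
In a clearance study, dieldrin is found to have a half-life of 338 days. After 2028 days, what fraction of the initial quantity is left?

0.015625

n = 2028/338 ≈ 6 half-lives.
Fraction remaining = (1/2)^6 ≈ 0.015625.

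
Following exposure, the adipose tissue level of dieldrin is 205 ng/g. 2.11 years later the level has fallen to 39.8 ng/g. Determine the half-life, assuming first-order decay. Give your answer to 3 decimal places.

0.892 years

A/A₀ = 39.8/205 ≈ 0.19415.
n = log₂(5.1508) ≈ 2.3648 half-lives elapsed in 2.11 years.
t½ = 2.11/2.3648 ≈ 0.89226 years.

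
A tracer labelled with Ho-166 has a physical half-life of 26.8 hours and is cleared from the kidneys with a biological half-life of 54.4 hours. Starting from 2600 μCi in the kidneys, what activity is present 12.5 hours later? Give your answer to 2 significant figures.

1600 μCi

1/t_eff = 1/t_phys + 1/t_biol = 1/26.8 + 1/54.4 = 0.055696 per hour.
t_eff = 26.8 × 54.4 / (26.8 + 54.4) ≈ 17.955 hours.
Remaining = 2600 × (1/2)^(12.5/17.955) = 2600 × (1/2)^0.6962 ≈ 1604.7 μCi.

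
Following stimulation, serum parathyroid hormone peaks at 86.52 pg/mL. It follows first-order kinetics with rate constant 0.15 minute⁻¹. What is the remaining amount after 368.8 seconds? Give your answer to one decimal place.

t½ = ln 2 / λ = 0.69315 / 0.15 ≈ 4.621 minutes.
Convert the elapsed time: 368.8 seconds = 6.14667 minutes.
Number of half-lives: n = 6.14667/4.621 ≈ 1.3302.
Remaining = 86.52 × (1/2)^1.3302 = 86.52 × 0.39772 ≈ 34.411 pg/mL.

34.4 pg/mL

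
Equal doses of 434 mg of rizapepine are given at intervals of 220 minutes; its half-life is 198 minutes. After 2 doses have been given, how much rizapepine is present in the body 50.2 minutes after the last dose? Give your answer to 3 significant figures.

533 mg

The 2 doses were given 270.2, 50.2 minutes ago.
Total = 434·(1/2)^(270.2/198) + 434·(1/2)^(50.2/198)
      = 168.54 + 364.06 ≈ 532.59 mg.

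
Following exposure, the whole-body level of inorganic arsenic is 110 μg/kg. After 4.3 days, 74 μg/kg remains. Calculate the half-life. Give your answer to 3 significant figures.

7.52 days

A/A₀ = 74/110 ≈ 0.67273.
n = log₂(1.4865) ≈ 0.57191 half-lives elapsed in 4.3 days.
t½ = 4.3/0.57191 ≈ 7.5187 days.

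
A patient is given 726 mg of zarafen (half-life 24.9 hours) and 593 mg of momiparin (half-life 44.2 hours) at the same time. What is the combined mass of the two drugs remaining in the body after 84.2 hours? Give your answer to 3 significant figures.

zarafen: 726 × (1/2)^(84.2/24.9) = 726 × (1/2)^3.3815 ≈ 69.662 mg.
momiparin: 593 × (1/2)^(84.2/44.2) = 593 × (1/2)^1.905 ≈ 158.34 mg.
Total = 69.662 + 158.34 ≈ 228.01 mg.

228 mg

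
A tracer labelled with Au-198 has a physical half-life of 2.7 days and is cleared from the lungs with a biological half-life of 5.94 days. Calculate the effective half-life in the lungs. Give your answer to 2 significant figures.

1.9 days

1/t_eff = 1/t_phys + 1/t_biol = 1/2.7 + 1/5.94 = 0.53872 per day.
t_eff = 2.7 × 5.94 / (2.7 + 5.94) ≈ 1.8563 days.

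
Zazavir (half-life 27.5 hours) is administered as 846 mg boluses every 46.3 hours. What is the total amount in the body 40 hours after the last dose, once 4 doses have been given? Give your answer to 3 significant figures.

444 mg

The 4 doses were given 178.9, 132.6, 86.3, 40 hours ago.
Total = 846·(1/2)^(178.9/27.5) + 846·(1/2)^(132.6/27.5) + 846·(1/2)^(86.3/27.5) + 846·(1/2)^(40/27.5)
      = 9.3118 + 29.913 + 96.091 + 308.68 ≈ 444 mg.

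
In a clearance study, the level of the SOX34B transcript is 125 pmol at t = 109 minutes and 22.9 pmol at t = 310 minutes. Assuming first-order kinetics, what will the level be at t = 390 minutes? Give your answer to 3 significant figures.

Over Δt = 310 − 109 = 201 minutes, the level fell by a factor of 125/22.9 ≈ 5.4585.
n = log₂(5.4585) ≈ 2.4485 half-lives, so t½ = 201/2.4485 ≈ 82.091 minutes.
From t = 310 to t = 390: 22.9 × (1/2)^((390−310)/82.091) ≈ 11.654 pmol.

11.7 pmol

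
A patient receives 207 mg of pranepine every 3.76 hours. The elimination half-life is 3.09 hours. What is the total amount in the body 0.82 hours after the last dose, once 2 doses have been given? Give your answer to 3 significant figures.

The 2 doses were given 4.58, 0.82 hours ago.
Total = 207·(1/2)^(4.58/3.09) + 207·(1/2)^(0.82/3.09)
      = 74.094 + 172.22 ≈ 246.31 mg.

246 mg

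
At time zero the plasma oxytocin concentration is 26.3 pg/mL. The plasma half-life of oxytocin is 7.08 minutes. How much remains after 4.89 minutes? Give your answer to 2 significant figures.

Number of half-lives: n = 4.89/7.08 ≈ 0.69068.
Remaining = 26.3 × (1/2)^0.69068 = 26.3 × 0.61956 ≈ 16.294 pg/mL.

16 pg/mL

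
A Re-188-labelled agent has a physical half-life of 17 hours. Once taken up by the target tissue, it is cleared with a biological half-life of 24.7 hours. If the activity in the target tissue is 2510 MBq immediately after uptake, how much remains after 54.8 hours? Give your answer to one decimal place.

1/t_eff = 1/t_phys + 1/t_biol = 1/17 + 1/24.7 = 0.099309 per hour.
t_eff = 17 × 24.7 / (17 + 24.7) ≈ 10.07 hours.
Remaining = 2510 × (1/2)^(54.8/10.07) = 2510 × (1/2)^5.4422 ≈ 57.733 MBq.

57.7 MBq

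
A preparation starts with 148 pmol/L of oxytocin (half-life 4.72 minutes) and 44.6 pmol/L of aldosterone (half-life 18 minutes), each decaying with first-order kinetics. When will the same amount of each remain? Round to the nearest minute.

11 minutes

Set 148·(1/2)^(t/4.72) = 44.6·(1/2)^(t/18).
Taking log₂: log₂(148/44.6) = t·(1/4.72 − 1/18).
log₂(3.3184) = 1.7305; 1/4.72 − 1/18 = 0.15631.
t = 1.7305 / 0.15631 ≈ 11.071 minutes.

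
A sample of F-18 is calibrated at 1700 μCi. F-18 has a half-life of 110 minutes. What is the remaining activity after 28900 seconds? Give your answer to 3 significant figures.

81.7 μCi

Convert the elapsed time: 28900 seconds = 481.667 minutes.
Number of half-lives: n = 481.667/110 ≈ 4.3788.
Remaining = 1700 × (1/2)^4.3788 = 1700 × 0.048068 ≈ 81.715 μCi.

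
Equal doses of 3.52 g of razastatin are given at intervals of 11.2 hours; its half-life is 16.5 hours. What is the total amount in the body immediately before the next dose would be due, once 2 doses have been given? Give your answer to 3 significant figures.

3.57 g

The 2 doses were given 22.4, 11.2 hours ago.
Total = 3.52·(1/2)^(22.4/16.5) + 3.52·(1/2)^(11.2/16.5)
      = 1.3736 + 2.1989 ≈ 3.5725 g.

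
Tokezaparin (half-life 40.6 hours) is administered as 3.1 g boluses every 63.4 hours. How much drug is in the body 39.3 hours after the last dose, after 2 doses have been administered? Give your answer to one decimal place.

2.1 g

The 2 doses were given 102.7, 39.3 hours ago.
Total = 3.1·(1/2)^(102.7/40.6) + 3.1·(1/2)^(39.3/40.6)
      = 0.53689 + 1.5848 ≈ 2.1217 g.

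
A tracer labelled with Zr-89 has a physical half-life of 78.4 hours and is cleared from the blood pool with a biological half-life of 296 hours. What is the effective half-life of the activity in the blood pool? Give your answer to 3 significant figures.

62.0 hours

1/t_eff = 1/t_phys + 1/t_biol = 1/78.4 + 1/296 = 0.016133 per hour.
t_eff = 78.4 × 296 / (78.4 + 296) ≈ 61.983 hours.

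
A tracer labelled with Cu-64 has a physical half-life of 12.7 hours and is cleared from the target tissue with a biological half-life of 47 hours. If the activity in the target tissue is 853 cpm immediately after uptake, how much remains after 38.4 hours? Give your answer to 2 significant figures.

1/t_eff = 1/t_phys + 1/t_biol = 1/12.7 + 1/47 = 0.10002 per hour.
t_eff = 12.7 × 47 / (12.7 + 47) ≈ 9.9983 hours.
Remaining = 853 × (1/2)^(38.4/9.9983) = 853 × (1/2)^3.8406 ≈ 59.539 cpm.

60 cpm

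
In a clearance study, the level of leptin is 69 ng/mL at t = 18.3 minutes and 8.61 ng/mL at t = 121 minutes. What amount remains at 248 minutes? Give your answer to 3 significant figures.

0.657 ng/mL

Over Δt = 121 − 18.3 = 102.7 minutes, the level fell by a factor of 69/8.61 ≈ 8.0139.
n = log₂(8.0139) ≈ 3.0025 half-lives, so t½ = 102.7/3.0025 ≈ 34.205 minutes.
From t = 121 to t = 248: 8.61 × (1/2)^((248−121)/34.205) ≈ 0.65659 ng/mL.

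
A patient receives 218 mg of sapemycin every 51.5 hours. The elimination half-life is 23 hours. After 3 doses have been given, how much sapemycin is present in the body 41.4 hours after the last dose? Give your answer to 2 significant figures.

79 mg

The 3 doses were given 144.4, 92.9, 41.4 hours ago.
Total = 218·(1/2)^(144.4/23) + 218·(1/2)^(92.9/23) + 218·(1/2)^(41.4/23)
      = 2.8087 + 13.26 + 62.604 ≈ 78.673 mg.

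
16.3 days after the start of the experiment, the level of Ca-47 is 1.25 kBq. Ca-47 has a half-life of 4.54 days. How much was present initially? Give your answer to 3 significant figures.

15.1 kBq

Number of half-lives elapsed: n = 16.3/4.54 ≈ 3.5903.
A₀ = A × 2^n = 1.25 × 2^3.5903 = 1.25 × 12.045 ≈ 15.056 kBq.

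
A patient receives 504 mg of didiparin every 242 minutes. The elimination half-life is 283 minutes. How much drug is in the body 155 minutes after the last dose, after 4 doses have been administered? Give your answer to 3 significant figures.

699 mg

The 4 doses were given 881, 639, 397, 155 minutes ago.
Total = 504·(1/2)^(881/283) + 504·(1/2)^(639/283) + 504·(1/2)^(397/283) + 504·(1/2)^(155/283)
      = 58.251 + 105.37 + 190.61 + 344.79 ≈ 699.02 mg.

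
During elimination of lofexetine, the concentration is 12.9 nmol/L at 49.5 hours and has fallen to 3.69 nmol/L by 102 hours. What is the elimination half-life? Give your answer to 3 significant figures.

29.1 hours

Over Δt = 102 − 49.5 = 52.5 hours, the level fell by a factor of 12.9/3.69 ≈ 3.4959.
n = log₂(3.4959) ≈ 1.8057 half-lives, so t½ = 52.5/1.8057 ≈ 29.075 hours.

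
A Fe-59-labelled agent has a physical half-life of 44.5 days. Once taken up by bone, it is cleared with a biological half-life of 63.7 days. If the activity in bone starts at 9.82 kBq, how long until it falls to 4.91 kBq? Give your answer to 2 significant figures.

1/t_eff = 1/t_phys + 1/t_biol = 1/44.5 + 1/63.7 = 0.03817 per day.
t_eff = 44.5 × 63.7 / (44.5 + 63.7) ≈ 26.198 days.
n = log₂(9.82/4.91) ≈ 1; t = 1 × 26.198 ≈ 26.198 days.

26 days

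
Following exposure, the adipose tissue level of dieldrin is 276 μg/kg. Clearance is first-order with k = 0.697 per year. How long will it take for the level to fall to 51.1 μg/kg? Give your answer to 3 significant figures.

t½ = ln 2 / k = 0.69315 / 0.697 ≈ 0.99447 years.
Fraction remaining = 51.1/276 ≈ 0.18514.
n = log₂(276/51.1) = ln(5.4012)/ln 2 ≈ 2.4333 half-lives.
t = n × t½ = 2.4333 × 0.99447 ≈ 2.4198 years.

2.42 years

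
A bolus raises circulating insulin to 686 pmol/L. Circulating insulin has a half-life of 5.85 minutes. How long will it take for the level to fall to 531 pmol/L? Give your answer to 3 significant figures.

2.16 minutes

Fraction remaining = 531/686 ≈ 0.77405.
n = log₂(686/531) = ln(1.2919)/ln 2 ≈ 0.3695 half-lives.
t = n × t½ = 0.3695 × 5.85 ≈ 2.1616 minutes.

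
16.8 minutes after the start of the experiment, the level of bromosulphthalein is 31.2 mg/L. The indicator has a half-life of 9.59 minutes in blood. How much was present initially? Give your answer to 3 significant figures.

Number of half-lives elapsed: n = 16.8/9.59 ≈ 1.7518.
A₀ = A × 2^n = 31.2 × 2^1.7518 = 31.2 × 3.3678 ≈ 105.08 mg/L.

105 mg/L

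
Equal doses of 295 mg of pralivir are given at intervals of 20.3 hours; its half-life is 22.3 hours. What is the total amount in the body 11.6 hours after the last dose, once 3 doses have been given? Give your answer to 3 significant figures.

373 mg

The 3 doses were given 52.2, 31.9, 11.6 hours ago.
Total = 295·(1/2)^(52.2/22.3) + 295·(1/2)^(31.9/22.3) + 295·(1/2)^(11.6/22.3)
      = 58.233 + 109.45 + 205.7 ≈ 373.38 mg.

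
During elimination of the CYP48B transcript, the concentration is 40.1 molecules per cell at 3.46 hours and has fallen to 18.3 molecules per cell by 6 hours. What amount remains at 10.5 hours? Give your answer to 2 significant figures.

4.6 molecules per cell

Over Δt = 6 − 3.46 = 2.54 hours, the level fell by a factor of 40.1/18.3 ≈ 2.1913.
n = log₂(2.1913) ≈ 1.1318 half-lives, so t½ = 2.54/1.1318 ≈ 2.2443 hours.
From t = 6 to t = 10.5: 18.3 × (1/2)^((10.5−6)/2.2443) ≈ 4.5589 molecules per cell.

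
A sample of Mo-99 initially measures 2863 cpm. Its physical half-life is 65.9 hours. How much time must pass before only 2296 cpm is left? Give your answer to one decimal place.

Fraction remaining = 2296/2863 ≈ 0.80196.
n = log₂(2863/2296) = ln(1.247)/ln 2 ≈ 0.31841 half-lives.
t = n × t½ = 0.31841 × 65.9 ≈ 20.983 hours.

21.0 hours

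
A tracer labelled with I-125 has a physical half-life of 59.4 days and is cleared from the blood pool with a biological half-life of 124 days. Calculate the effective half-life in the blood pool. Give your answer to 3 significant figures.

40.2 days

1/t_eff = 1/t_phys + 1/t_biol = 1/59.4 + 1/124 = 0.0249 per day.
t_eff = 59.4 × 124 / (59.4 + 124) ≈ 40.161 days.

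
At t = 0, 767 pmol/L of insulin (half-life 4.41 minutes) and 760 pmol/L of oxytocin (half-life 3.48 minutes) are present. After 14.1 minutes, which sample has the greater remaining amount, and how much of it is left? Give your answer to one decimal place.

insulin: 767 × (1/2)^3.1973 ≈ 83.622 pmol/L.
oxytocin: 760 × (1/2)^4.0517 ≈ 45.827 pmol/L.
Insulin has more remaining, at ≈ 83.622 pmol/L.

insulin, 83.6 pmol/L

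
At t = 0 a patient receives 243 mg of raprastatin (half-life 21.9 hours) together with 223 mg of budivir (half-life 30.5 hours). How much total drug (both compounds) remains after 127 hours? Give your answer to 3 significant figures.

raprastatin: 243 × (1/2)^(127/21.9) = 243 × (1/2)^5.7991 ≈ 4.3642 mg.
budivir: 223 × (1/2)^(127/30.5) = 223 × (1/2)^4.1639 ≈ 12.44 mg.
Total = 4.3642 + 12.44 ≈ 16.805 mg.

16.8 mg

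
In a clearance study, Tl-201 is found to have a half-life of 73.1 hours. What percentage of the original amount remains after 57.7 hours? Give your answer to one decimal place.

n = 57.7/73.1 ≈ 0.78933 half-lives.
Fraction remaining = (1/2)^0.78933 ≈ 0.57861, i.e. 57.861%.

57.9%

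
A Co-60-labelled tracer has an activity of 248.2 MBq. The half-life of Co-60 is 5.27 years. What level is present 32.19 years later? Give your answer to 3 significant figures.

3.60 MBq

Number of half-lives: n = 32.19/5.27 ≈ 6.1082.
Remaining = 248.2 × (1/2)^6.1082 = 248.2 × 0.014496 ≈ 3.598 MBq.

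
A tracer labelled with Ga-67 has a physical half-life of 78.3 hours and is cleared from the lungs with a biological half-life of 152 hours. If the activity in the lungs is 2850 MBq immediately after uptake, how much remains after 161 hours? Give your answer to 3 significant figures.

1/t_eff = 1/t_phys + 1/t_biol = 1/78.3 + 1/152 = 0.01935 per hour.
t_eff = 78.3 × 152 / (78.3 + 152) ≈ 51.679 hours.
Remaining = 2850 × (1/2)^(161/51.679) = 2850 × (1/2)^3.1154 ≈ 328.86 MBq.

329 MBq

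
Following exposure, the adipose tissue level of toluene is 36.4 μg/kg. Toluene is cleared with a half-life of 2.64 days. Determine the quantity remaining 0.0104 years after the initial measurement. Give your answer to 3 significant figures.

Convert the elapsed time: 0.0104 years = 3.796 days.
Number of half-lives: n = 3.796/2.64 ≈ 1.4379.
Remaining = 36.4 × (1/2)^1.4379 = 36.4 × 0.36911 ≈ 13.436 μg/kg.

13.4 μg/kg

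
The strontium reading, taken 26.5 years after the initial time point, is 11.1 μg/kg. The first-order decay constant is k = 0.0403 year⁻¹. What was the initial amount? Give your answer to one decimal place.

t½ = ln 2 / k = 0.69315 / 0.0403 ≈ 17.2 years.
Number of half-lives elapsed: n = 26.5/17.2 ≈ 1.5407.
A₀ = A × 2^n = 11.1 × 2^1.5407 = 11.1 × 2.9094 ≈ 32.294 μg/kg.

32.3 μg/kg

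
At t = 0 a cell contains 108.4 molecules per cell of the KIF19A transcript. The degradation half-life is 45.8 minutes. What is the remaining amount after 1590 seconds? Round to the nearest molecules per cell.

Convert the elapsed time: 1590 seconds = 26.5 minutes.
Number of half-lives: n = 26.5/45.8 ≈ 0.5786.
Remaining = 108.4 × (1/2)^0.5786 = 108.4 × 0.66961 ≈ 72.586 molecules per cell.

73 molecules per cell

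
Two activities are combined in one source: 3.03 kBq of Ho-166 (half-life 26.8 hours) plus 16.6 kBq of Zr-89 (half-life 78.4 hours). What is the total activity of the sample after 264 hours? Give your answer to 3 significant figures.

1.61 kBq

Ho-166: 3.03 × (1/2)^(264/26.8) = 3.03 × (1/2)^9.8507 ≈ 0.0032815 kBq.
Zr-89: 16.6 × (1/2)^(264/78.4) = 16.6 × (1/2)^3.3673 ≈ 1.6086 kBq.
Total = 0.0032815 + 1.6086 ≈ 1.6118 kBq.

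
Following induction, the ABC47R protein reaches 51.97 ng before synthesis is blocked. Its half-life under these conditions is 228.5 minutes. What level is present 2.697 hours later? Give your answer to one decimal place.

Convert the elapsed time: 2.697 hours = 161.82 minutes.
Number of half-lives: n = 161.82/228.5 ≈ 0.70818.
Remaining = 51.97 × (1/2)^0.70818 = 51.97 × 0.61209 ≈ 31.81 ng.

31.8 ng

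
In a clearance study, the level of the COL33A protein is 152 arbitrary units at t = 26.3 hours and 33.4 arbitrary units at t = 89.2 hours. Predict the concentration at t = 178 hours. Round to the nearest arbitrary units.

4 arbitrary units

Over Δt = 89.2 − 26.3 = 62.9 hours, the level fell by a factor of 152/33.4 ≈ 4.5509.
n = log₂(4.5509) ≈ 2.1862 half-lives, so t½ = 62.9/2.1862 ≈ 28.772 hours.
From t = 89.2 to t = 178: 33.4 × (1/2)^((178−89.2)/28.772) ≈ 3.9325 arbitrary units.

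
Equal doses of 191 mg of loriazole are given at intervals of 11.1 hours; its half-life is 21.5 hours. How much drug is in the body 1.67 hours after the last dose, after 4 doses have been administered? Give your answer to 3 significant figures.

The 4 doses were given 34.97, 23.87, 12.77, 1.67 hours ago.
Total = 191·(1/2)^(34.97/21.5) + 191·(1/2)^(23.87/21.5) + 191·(1/2)^(12.77/21.5) + 191·(1/2)^(1.67/21.5)
      = 61.859 + 88.475 + 126.54 + 180.99 ≈ 457.86 mg.

458 mg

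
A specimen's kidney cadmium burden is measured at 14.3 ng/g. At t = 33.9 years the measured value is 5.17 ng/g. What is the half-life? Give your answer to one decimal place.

23.1 years

A/A₀ = 5.17/14.3 ≈ 0.36154.
n = log₂(2.766) ≈ 1.4678 half-lives elapsed in 33.9 years.
t½ = 33.9/1.4678 ≈ 23.096 years.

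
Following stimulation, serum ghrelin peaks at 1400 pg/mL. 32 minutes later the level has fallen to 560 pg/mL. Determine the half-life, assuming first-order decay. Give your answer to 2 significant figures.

24 minutes

A/A₀ = 560/1400 ≈ 0.4.
n = log₂(2.5) ≈ 1.3219 half-lives elapsed in 32 minutes.
t½ = 32/1.3219 ≈ 24.207 minutes.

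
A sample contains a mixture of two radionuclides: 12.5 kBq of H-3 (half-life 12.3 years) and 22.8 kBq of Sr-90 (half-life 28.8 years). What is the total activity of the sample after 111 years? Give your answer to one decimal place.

1.6 kBq

H-3: 12.5 × (1/2)^(111/12.3) = 12.5 × (1/2)^9.0244 ≈ 0.024005 kBq.
Sr-90: 22.8 × (1/2)^(111/28.8) = 22.8 × (1/2)^3.8542 ≈ 1.5766 kBq.
Total = 0.024005 + 1.5766 ≈ 1.6006 kBq.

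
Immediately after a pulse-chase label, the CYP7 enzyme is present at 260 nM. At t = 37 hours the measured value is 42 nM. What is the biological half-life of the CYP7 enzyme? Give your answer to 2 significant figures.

A/A₀ = 42/260 ≈ 0.16154.
n = log₂(6.1905) ≈ 2.6301 half-lives elapsed in 37 hours.
t½ = 37/2.6301 ≈ 14.068 hours.

14 hours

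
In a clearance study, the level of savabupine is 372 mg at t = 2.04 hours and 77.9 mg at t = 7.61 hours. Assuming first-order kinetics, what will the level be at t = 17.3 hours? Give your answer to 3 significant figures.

Over Δt = 7.61 − 2.04 = 5.57 hours, the level fell by a factor of 372/77.9 ≈ 4.7754.
n = log₂(4.7754) ≈ 2.2556 half-lives, so t½ = 5.57/2.2556 ≈ 2.4694 hours.
From t = 7.61 to t = 17.3: 77.9 × (1/2)^((17.3−7.61)/2.4694) ≈ 5.132 mg.

5.13 mg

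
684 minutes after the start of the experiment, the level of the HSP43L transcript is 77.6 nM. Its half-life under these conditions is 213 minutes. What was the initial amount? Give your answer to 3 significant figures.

719 nM

Number of half-lives elapsed: n = 684/213 ≈ 3.2113.
A₀ = A × 2^n = 77.6 × 2^3.2113 = 77.6 × 9.2616 ≈ 718.7 nM.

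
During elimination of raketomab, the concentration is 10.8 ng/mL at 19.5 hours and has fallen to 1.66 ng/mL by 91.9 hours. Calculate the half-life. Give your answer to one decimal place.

26.8 hours

Over Δt = 91.9 − 19.5 = 72.4 hours, the level fell by a factor of 10.8/1.66 ≈ 6.506.
n = log₂(6.506) ≈ 2.7018 half-lives, so t½ = 72.4/2.7018 ≈ 26.797 hours.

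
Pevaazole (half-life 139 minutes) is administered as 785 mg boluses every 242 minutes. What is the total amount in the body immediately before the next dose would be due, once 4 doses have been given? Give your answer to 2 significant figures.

The 4 doses were given 968, 726, 484, 242 minutes ago.
Total = 785·(1/2)^(968/139) + 785·(1/2)^(726/139) + 785·(1/2)^(484/139) + 785·(1/2)^(242/139)
      = 6.2876 + 21.018 + 70.255 + 234.84 ≈ 332.4 mg.

330 mg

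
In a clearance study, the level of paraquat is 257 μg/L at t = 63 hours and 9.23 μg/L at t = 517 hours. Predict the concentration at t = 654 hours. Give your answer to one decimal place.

3.4 μg/L

Over Δt = 517 − 63 = 454 hours, the level fell by a factor of 257/9.23 ≈ 27.844.
n = log₂(27.844) ≈ 4.7993 half-lives, so t½ = 454/4.7993 ≈ 94.597 hours.
From t = 517 to t = 654: 9.23 × (1/2)^((654−517)/94.597) ≈ 3.3825 μg/L.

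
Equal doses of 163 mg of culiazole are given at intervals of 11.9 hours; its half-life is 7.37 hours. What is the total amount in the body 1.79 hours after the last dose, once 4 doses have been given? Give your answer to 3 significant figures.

The 4 doses were given 37.49, 25.59, 13.69, 1.79 hours ago.
Total = 163·(1/2)^(37.49/7.37) + 163·(1/2)^(25.59/7.37) + 163·(1/2)^(13.69/7.37) + 163·(1/2)^(1.79/7.37)
      = 4.7962 + 14.688 + 44.98 + 137.74 ≈ 202.21 mg.

202 mg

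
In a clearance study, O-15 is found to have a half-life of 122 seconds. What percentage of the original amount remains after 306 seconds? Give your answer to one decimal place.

n = 306/122 ≈ 2.5082 half-lives.
Fraction remaining = (1/2)^2.5082 ≈ 0.17578, i.e. 17.578%.

17.6%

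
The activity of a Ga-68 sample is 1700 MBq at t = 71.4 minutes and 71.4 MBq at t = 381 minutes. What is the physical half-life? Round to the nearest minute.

68 minutes

Over Δt = 381 − 71.4 = 309.6 minutes, the level fell by a factor of 1700/71.4 ≈ 23.81.
n = log₂(23.81) ≈ 4.5735 half-lives, so t½ = 309.6/4.5735 ≈ 67.695 minutes.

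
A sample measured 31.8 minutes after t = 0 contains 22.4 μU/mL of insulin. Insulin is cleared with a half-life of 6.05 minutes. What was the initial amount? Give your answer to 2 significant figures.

860 μU/mL

Number of half-lives elapsed: n = 31.8/6.05 ≈ 5.2562.
A₀ = A × 2^n = 22.4 × 2^5.2562 = 22.4 × 38.218 ≈ 856.09 μU/mL.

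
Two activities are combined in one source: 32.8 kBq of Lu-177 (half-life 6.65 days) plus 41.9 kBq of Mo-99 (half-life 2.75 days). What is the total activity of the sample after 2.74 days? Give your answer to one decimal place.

45.7 kBq

Lu-177: 32.8 × (1/2)^(2.74/6.65) = 32.8 × (1/2)^0.41203 ≈ 24.651 kBq.
Mo-99: 41.9 × (1/2)^(2.74/2.75) = 41.9 × (1/2)^0.99636 ≈ 21.003 kBq.
Total = 24.651 + 21.003 ≈ 45.654 kBq.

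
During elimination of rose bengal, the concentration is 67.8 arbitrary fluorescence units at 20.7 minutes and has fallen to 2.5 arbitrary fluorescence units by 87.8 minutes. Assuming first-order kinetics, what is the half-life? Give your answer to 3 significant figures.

Over Δt = 87.8 − 20.7 = 67.1 minutes, the level fell by a factor of 67.8/2.5 ≈ 27.12.
n = log₂(27.12) ≈ 4.7613 half-lives, so t½ = 67.1/4.7613 ≈ 14.093 minutes.

14.1 minutes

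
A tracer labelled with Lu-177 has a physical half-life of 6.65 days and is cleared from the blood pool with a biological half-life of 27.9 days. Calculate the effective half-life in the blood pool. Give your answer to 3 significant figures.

5.37 days

1/t_eff = 1/t_phys + 1/t_biol = 1/6.65 + 1/27.9 = 0.18622 per day.
t_eff = 6.65 × 27.9 / (6.65 + 27.9) ≈ 5.37 days.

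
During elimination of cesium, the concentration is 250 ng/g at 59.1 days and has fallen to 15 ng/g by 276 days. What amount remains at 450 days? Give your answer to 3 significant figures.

1.57 ng/g

Over Δt = 276 − 59.1 = 216.9 days, the level fell by a factor of 250/15 ≈ 16.667.
n = log₂(16.667) ≈ 4.0589 half-lives, so t½ = 216.9/4.0589 ≈ 53.438 days.
From t = 276 to t = 450: 15 × (1/2)^((450−276)/53.438) ≈ 1.57 ng/g.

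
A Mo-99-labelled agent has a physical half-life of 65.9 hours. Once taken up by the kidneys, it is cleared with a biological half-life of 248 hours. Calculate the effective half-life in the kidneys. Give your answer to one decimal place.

52.1 hours

1/t_eff = 1/t_phys + 1/t_biol = 1/65.9 + 1/248 = 0.019207 per hour.
t_eff = 65.9 × 248 / (65.9 + 248) ≈ 52.065 hours.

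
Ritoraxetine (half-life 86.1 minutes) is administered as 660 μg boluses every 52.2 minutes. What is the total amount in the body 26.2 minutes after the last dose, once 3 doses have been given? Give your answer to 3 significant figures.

1120 μg

The 3 doses were given 130.6, 78.4, 26.2 minutes ago.
Total = 660·(1/2)^(130.6/86.1) + 660·(1/2)^(78.4/86.1) + 660·(1/2)^(26.2/86.1)
      = 230.64 + 351.1 + 534.49 ≈ 1116.2 μg.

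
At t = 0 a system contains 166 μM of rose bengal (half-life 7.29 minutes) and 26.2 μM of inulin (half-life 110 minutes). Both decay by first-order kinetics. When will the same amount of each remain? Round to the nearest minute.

21 minutes

Set 166·(1/2)^(t/7.29) = 26.2·(1/2)^(t/110).
Taking log₂: log₂(166/26.2) = t·(1/7.29 − 1/110).
log₂(6.3359) = 2.6635; 1/7.29 − 1/110 = 0.12808.
t = 2.6635 / 0.12808 ≈ 20.795 minutes.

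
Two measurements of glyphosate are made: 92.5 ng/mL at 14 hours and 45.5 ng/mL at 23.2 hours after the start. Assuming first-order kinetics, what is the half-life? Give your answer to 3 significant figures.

Over Δt = 23.2 − 14 = 9.2 hours, the level fell by a factor of 92.5/45.5 ≈ 2.033.
n = log₂(2.033) ≈ 1.0236 half-lives, so t½ = 9.2/1.0236 ≈ 8.988 hours.

8.99 hours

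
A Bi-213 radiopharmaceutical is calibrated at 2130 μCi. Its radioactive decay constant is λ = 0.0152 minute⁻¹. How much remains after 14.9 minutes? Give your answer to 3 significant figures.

1700 μCi

t½ = ln 2 / λ = 0.69315 / 0.0152 ≈ 45.602 minutes.
Number of half-lives: n = 14.9/45.602 ≈ 0.32674.
Remaining = 2130 × (1/2)^0.32674 = 2130 × 0.79734 ≈ 1698.3 μCi.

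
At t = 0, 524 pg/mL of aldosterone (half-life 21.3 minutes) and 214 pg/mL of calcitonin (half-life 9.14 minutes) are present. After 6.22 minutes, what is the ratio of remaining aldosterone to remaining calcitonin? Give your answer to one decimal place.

aldosterone: 524 × (1/2)^(6.22/21.3) = 524 × (1/2)^0.29202 ≈ 427.98 pg/mL.
calcitonin: 214 × (1/2)^(6.22/9.14) = 214 × (1/2)^0.68053 ≈ 133.52 pg/mL.
Ratio ≈ 427.98 / 133.52 ≈ 3.2053.

3.2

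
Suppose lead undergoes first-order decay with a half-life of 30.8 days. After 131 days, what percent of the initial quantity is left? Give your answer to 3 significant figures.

5.24%

n = 131/30.8 ≈ 4.2532 half-lives.
Fraction remaining = (1/2)^4.2532 ≈ 0.052438, i.e. 5.2438%.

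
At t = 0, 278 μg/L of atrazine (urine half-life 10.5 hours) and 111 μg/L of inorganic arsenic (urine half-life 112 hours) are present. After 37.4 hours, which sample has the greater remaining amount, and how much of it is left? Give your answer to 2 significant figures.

inorganic arsenic, 88 μg/L

atrazine: 278 × (1/2)^3.5619 ≈ 23.54 μg/L.
inorganic arsenic: 111 × (1/2)^0.33393 ≈ 88.064 μg/L.
Inorganic arsenic has more remaining, at ≈ 88.064 μg/L.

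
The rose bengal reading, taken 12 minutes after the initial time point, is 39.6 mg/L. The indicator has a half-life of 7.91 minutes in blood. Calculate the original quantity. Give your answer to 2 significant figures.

110 mg/L

Number of half-lives elapsed: n = 12/7.91 ≈ 1.5171.
A₀ = A × 2^n = 39.6 × 2^1.5171 = 39.6 × 2.8621 ≈ 113.34 mg/L.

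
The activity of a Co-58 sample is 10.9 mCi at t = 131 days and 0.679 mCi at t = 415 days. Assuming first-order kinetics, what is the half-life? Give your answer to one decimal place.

Over Δt = 415 − 131 = 284 days, the level fell by a factor of 10.9/0.679 ≈ 16.053.
n = log₂(16.053) ≈ 4.0048 half-lives, so t½ = 284/4.0048 ≈ 70.915 days.

70.9 days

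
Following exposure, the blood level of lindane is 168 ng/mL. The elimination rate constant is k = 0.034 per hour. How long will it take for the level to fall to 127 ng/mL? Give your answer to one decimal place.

8.2 hours

t½ = ln 2 / k = 0.69315 / 0.034 ≈ 20.387 hours.
Fraction remaining = 127/168 ≈ 0.75595.
n = log₂(168/127) = ln(1.3228)/ln 2 ≈ 0.40363 half-lives.
t = n × t½ = 0.40363 × 20.387 ≈ 8.2287 hours.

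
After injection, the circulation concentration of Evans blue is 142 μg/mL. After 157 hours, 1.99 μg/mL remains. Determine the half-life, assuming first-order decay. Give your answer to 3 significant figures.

A/A₀ = 1.99/142 ≈ 0.014014.
n = log₂(71.357) ≈ 6.157 half-lives elapsed in 157 hours.
t½ = 157/6.157 ≈ 25.5 hours.

25.5 hours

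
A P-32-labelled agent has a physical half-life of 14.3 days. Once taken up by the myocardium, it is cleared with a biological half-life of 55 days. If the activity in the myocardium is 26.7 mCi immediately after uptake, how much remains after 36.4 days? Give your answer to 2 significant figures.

1/t_eff = 1/t_phys + 1/t_biol = 1/14.3 + 1/55 = 0.088112 per day.
t_eff = 14.3 × 55 / (14.3 + 55) ≈ 11.349 days.
Remaining = 26.7 × (1/2)^(36.4/11.349) = 26.7 × (1/2)^3.2073 ≈ 2.8909 mCi.

2.9 mCi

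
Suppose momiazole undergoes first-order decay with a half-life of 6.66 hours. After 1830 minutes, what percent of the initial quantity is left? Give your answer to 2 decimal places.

4.18%

1830 minutes = 30.5 hours.
n = 30.5/6.66 ≈ 4.5796 half-lives.
Fraction remaining = (1/2)^4.5796 ≈ 0.041822, i.e. 4.1822%.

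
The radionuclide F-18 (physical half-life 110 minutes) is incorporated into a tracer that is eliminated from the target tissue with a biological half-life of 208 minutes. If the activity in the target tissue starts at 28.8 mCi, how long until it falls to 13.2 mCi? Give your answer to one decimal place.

81.0 minutes

1/t_eff = 1/t_phys + 1/t_biol = 1/110 + 1/208 = 0.013899 per minute.
t_eff = 110 × 208 / (110 + 208) ≈ 71.95 minutes.
n = log₂(28.8/13.2) ≈ 1.1255; t = 1.1255 × 71.95 ≈ 80.982 minutes.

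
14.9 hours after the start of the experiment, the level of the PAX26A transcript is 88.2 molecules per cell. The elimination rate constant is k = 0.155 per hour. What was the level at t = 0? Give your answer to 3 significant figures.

t½ = ln 2 / k = 0.69315 / 0.155 ≈ 4.4719 hours.
Number of half-lives elapsed: n = 14.9/4.4719 ≈ 3.3319.
A₀ = A × 2^n = 88.2 × 2^3.3319 = 88.2 × 10.069 ≈ 888.12 molecules per cell.

888 molecules per cell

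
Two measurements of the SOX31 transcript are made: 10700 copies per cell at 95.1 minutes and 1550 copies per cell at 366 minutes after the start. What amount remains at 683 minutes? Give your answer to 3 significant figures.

162 copies per cell

Over Δt = 366 − 95.1 = 270.9 minutes, the level fell by a factor of 10700/1550 ≈ 6.9032.
n = log₂(6.9032) ≈ 2.7873 half-lives, so t½ = 270.9/2.7873 ≈ 97.192 minutes.
From t = 366 to t = 683: 1550 × (1/2)^((683−366)/97.192) ≈ 161.62 copies per cell.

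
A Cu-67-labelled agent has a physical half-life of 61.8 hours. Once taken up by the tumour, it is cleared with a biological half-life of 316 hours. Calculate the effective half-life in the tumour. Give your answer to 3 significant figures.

1/t_eff = 1/t_phys + 1/t_biol = 1/61.8 + 1/316 = 0.019346 per hour.
t_eff = 61.8 × 316 / (61.8 + 316) ≈ 51.691 hours.

51.7 hours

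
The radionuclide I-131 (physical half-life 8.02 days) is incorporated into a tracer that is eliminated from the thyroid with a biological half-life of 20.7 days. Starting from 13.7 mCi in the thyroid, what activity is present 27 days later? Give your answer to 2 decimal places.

0.54 mCi

1/t_eff = 1/t_phys + 1/t_biol = 1/8.02 + 1/20.7 = 0.173 per day.
t_eff = 8.02 × 20.7 / (8.02 + 20.7) ≈ 5.7804 days.
Remaining = 13.7 × (1/2)^(27/5.7804) = 13.7 × (1/2)^4.6709 ≈ 0.53781 mCi.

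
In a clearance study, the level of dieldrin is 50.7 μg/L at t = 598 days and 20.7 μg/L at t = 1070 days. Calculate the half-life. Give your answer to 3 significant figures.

365 days

Over Δt = 1070 − 598 = 472 days, the level fell by a factor of 50.7/20.7 ≈ 2.4493.
n = log₂(2.4493) ≈ 1.2924 half-lives, so t½ = 472/1.2924 ≈ 365.22 days.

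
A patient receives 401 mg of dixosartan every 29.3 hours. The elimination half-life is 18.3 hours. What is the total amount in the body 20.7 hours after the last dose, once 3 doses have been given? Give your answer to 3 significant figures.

263 mg

The 3 doses were given 79.3, 50, 20.7 hours ago.
Total = 401·(1/2)^(79.3/18.3) + 401·(1/2)^(50/18.3) + 401·(1/2)^(20.7/18.3)
      = 19.892 + 60.347 + 183.08 ≈ 263.32 mg.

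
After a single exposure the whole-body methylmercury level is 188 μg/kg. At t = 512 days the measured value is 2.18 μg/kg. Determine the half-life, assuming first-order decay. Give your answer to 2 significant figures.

A/A₀ = 2.18/188 ≈ 0.011596.
n = log₂(86.239) ≈ 6.4303 half-lives elapsed in 512 days.
t½ = 512/6.4303 ≈ 79.624 days.

80 days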